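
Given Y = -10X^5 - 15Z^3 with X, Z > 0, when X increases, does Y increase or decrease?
Y decreases

Taking the partial derivative:
∂Y/∂X = -50X^4

∂Y/∂X = -50X^4 < 0 (assuming positive values)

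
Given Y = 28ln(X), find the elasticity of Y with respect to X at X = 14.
Elasticity = 1/ln(14) ≈ 0.3789

Elasticity = (dY/dX) · (X/Y)

dY/dX = 28/X
At X = 14: dY/dX = 2, Y = 28·ln(14)

Elasticity = 2 · (14 / (28·ln(14))) = 1/ln(14) ≈ 0.3789

Interpretation: for a small percentage change in X, the percentage change in Y is approximately 0.38 times as large.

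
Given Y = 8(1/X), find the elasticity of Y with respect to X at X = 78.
Elasticity = -1

Elasticity = (dY/dX) · (X/Y)

dY/dX = -8/X²
At X = 78: dY/dX = -2/1521, Y = 4/39

Elasticity = (-2/1521) · (78 / (4/39)) = -1

Interpretation: for a small percentage change in X, the percentage change in Y is approximately -1.00 times as large.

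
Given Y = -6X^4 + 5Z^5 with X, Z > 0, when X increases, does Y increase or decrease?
Y decreases

Taking the partial derivative:
∂Y/∂X = -24X^3

∂Y/∂X = -24X^3 < 0 (assuming positive values)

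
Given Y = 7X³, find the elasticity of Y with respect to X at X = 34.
Elasticity = 3

Elasticity = (dY/dX) · (X/Y)

dY/dX = 21·X²
At X = 34: dY/dX = 24276, Y = 275128

Elasticity = 24276 · (34 / 275128) = 3

Interpretation: for a small percentage change in X, the percentage change in Y is approximately 3.00 times as large.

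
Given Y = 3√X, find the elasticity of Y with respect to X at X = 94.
Elasticity = 1/2

Elasticity = (dY/dX) · (X/Y)

dY/dX = 3/(2·√X)
At X = 94: dY/dX = 3·√94/188, Y = 3·√94

Elasticity = (3·√94/188) · (94 / (3·√94)) = 1/2

Interpretation: for a small percentage change in X, the percentage change in Y is approximately 0.50 times as large.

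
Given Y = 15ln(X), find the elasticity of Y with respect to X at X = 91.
Elasticity = 1/ln(91) ≈ 0.2217

Elasticity = (dY/dX) · (X/Y)

dY/dX = 15/X
At X = 91: dY/dX = 15/91, Y = 15·ln(91)

Elasticity = (15/91) · (91 / (15·ln(91))) = 1/ln(91) ≈ 0.2217

Interpretation: for a small percentage change in X, the percentage change in Y is approximately 0.22 times as large.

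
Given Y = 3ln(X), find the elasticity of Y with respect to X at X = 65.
Elasticity = 1/ln(65) ≈ 0.2396

Elasticity = (dY/dX) · (X/Y)

dY/dX = 3/X
At X = 65: dY/dX = 3/65, Y = 3·ln(65)

Elasticity = (3/65) · (65 / (3·ln(65))) = 1/ln(65) ≈ 0.2396

Interpretation: for a small percentage change in X, the percentage change in Y is approximately 0.24 times as large.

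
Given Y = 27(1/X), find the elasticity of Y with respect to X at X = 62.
Elasticity = -1

Elasticity = (dY/dX) · (X/Y)

dY/dX = -27/X²
At X = 62: dY/dX = -27/3844, Y = 27/62

Elasticity = (-27/3844) · (62 / (27/62)) = -1

Interpretation: for a small percentage change in X, the percentage change in Y is approximately -1.00 times as large.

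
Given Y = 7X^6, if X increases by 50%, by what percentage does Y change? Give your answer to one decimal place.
1039.1%

For Y = 7X^6:
If X → X(1 + 0.5)
Then Y → Y · (1 + 0.5)^6
     ≈ Y · 11.3906

Percentage change = ((1 + 0.5)^6 − 1) × 100% ≈ 1039.1%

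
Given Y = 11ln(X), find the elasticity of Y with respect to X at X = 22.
Elasticity = 1/ln(22) ≈ 0.3235

Elasticity = (dY/dX) · (X/Y)

dY/dX = 11/X
At X = 22: dY/dX = 1/2, Y = 11·ln(22)

Elasticity = (1/2) · (22 / (11·ln(22))) = 1/ln(22) ≈ 0.3235

Interpretation: for a small percentage change in X, the percentage change in Y is approximately 0.32 times as large.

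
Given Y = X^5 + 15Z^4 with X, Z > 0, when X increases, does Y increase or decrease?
Y increases

Taking the partial derivative:
∂Y/∂X = 5X^4

∂Y/∂X = 5X^4 > 0 (assuming positive values)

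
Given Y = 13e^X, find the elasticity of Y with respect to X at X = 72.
Elasticity = 72

Elasticity = (dY/dX) · (X/Y)

dY/dX = 13·e^X
At X = 72: dY/dX = 13·e^72, Y = 13·e^72

Elasticity = (13·e^72) · (72 / (13·e^72)) = 72

Interpretation: for a small percentage change in X, the percentage change in Y is approximately 72.00 times as large.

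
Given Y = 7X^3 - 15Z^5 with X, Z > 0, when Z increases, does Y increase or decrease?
Y decreases

Taking the partial derivative:
∂Y/∂Z = -75Z^4

∂Y/∂Z = -75Z^4 < 0 (assuming positive values)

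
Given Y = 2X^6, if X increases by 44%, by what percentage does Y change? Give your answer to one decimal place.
791.6%

For Y = 2X^6:
If X → X(1 + 0.44)
Then Y → Y · (1 + 0.44)^6
     ≈ Y · 8.9161

Percentage change = ((1 + 0.44)^6 − 1) × 100% ≈ 791.6%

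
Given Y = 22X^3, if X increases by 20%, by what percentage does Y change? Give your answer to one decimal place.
72.8%

For Y = 22X^3:
If X → X(1 + 0.2)
Then Y → Y · (1 + 0.2)^3
     = Y · 1.7280

Percentage change = ((1 + 0.2)^3 − 1) × 100% = 72.8%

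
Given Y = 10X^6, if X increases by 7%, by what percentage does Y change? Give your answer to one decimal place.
50.1%

For Y = 10X^6:
If X → X(1 + 0.07)
Then Y → Y · (1 + 0.07)^6
     ≈ Y · 1.5007

Percentage change = ((1 + 0.07)^6 − 1) × 100% ≈ 50.1%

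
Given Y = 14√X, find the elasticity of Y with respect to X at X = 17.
Elasticity = 1/2

Elasticity = (dY/dX) · (X/Y)

dY/dX = 7/√X
At X = 17: dY/dX = 7·√17/17, Y = 14·√17

Elasticity = (7·√17/17) · (17 / (14·√17)) = 1/2

Interpretation: for a small percentage change in X, the percentage change in Y is approximately 0.50 times as large.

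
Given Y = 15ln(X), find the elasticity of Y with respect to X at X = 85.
Elasticity = 1/ln(85) ≈ 0.2251

Elasticity = (dY/dX) · (X/Y)

dY/dX = 15/X
At X = 85: dY/dX = 3/17, Y = 15·ln(85)

Elasticity = (3/17) · (85 / (15·ln(85))) = 1/ln(85) ≈ 0.2251

Interpretation: for a small percentage change in X, the percentage change in Y is approximately 0.23 times as large.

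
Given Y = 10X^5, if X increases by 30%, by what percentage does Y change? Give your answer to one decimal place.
271.3%

For Y = 10X^5:
If X → X(1 + 0.3)
Then Y → Y · (1 + 0.3)^5
     ≈ Y · 3.7129

Percentage change = ((1 + 0.3)^5 − 1) × 100% ≈ 271.3%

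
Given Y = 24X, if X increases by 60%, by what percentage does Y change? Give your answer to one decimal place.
60.0%

For Y = 24X:
If X → X(1 + 0.6)
Then Y → Y · (1 + 0.6)^1
     = Y · 1.6000

Percentage change = ((1 + 0.6)^1 − 1) × 100% = 60.0%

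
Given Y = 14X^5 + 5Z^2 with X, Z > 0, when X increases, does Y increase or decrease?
Y increases

Taking the partial derivative:
∂Y/∂X = 70X^4

∂Y/∂X = 70X^4 > 0 (assuming positive values)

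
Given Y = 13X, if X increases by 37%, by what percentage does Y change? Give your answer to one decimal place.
37.0%

For Y = 13X:
If X → X(1 + 0.37)
Then Y → Y · (1 + 0.37)^1
     = Y · 1.3700

Percentage change = ((1 + 0.37)^1 − 1) × 100% = 37.0%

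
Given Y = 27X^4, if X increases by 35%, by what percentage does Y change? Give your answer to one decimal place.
232.2%

For Y = 27X^4:
If X → X(1 + 0.35)
Then Y → Y · (1 + 0.35)^4
     ≈ Y · 3.3215

Percentage change = ((1 + 0.35)^4 − 1) × 100% ≈ 232.2%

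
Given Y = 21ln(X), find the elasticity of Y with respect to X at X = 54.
Elasticity = 1/ln(54) ≈ 0.2507

Elasticity = (dY/dX) · (X/Y)

dY/dX = 21/X
At X = 54: dY/dX = 7/18, Y = 21·ln(54)

Elasticity = (7/18) · (54 / (21·ln(54))) = 1/ln(54) ≈ 0.2507

Interpretation: for a small percentage change in X, the percentage change in Y is approximately 0.25 times as large.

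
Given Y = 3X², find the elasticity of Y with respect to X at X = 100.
Elasticity = 2

Elasticity = (dY/dX) · (X/Y)

dY/dX = 6·X
At X = 100: dY/dX = 600, Y = 30000

Elasticity = 600 · (100 / 30000) = 2

Interpretation: for a small percentage change in X, the percentage change in Y is approximately 2.00 times as large.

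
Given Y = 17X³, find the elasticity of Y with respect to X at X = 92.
Elasticity = 3

Elasticity = (dY/dX) · (X/Y)

dY/dX = 51·X²
At X = 92: dY/dX = 431664, Y = 13237696

Elasticity = 431664 · (92 / 13237696) = 3

Interpretation: for a small percentage change in X, the percentage change in Y is approximately 3.00 times as large.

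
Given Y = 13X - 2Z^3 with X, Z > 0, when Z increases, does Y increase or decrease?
Y decreases

Taking the partial derivative:
∂Y/∂Z = -6Z^2

∂Y/∂Z = -6Z^2 < 0 (assuming positive values)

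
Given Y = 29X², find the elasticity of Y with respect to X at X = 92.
Elasticity = 2

Elasticity = (dY/dX) · (X/Y)

dY/dX = 58·X
At X = 92: dY/dX = 5336, Y = 245456

Elasticity = 5336 · (92 / 245456) = 2

Interpretation: for a small percentage change in X, the percentage change in Y is approximately 2.00 times as large.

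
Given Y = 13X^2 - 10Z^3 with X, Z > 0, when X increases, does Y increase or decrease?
Y increases

Taking the partial derivative:
∂Y/∂X = 26X

∂Y/∂X = 26X > 0 (assuming positive values)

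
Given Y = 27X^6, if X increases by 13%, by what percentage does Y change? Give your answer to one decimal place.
108.2%

For Y = 27X^6:
If X → X(1 + 0.13)
Then Y → Y · (1 + 0.13)^6
     ≈ Y · 2.0820

Percentage change = ((1 + 0.13)^6 − 1) × 100% ≈ 108.2%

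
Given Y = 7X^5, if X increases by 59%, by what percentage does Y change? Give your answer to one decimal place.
916.2%

For Y = 7X^5:
If X → X(1 + 0.59)
Then Y → Y · (1 + 0.59)^5
     ≈ Y · 10.1622

Percentage change = ((1 + 0.59)^5 − 1) × 100% ≈ 916.2%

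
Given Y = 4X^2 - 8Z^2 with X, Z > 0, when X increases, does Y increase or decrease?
Y increases

Taking the partial derivative:
∂Y/∂X = 8X

∂Y/∂X = 8X > 0 (assuming positive values)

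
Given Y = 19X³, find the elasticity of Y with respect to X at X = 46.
Elasticity = 3

Elasticity = (dY/dX) · (X/Y)

dY/dX = 57·X²
At X = 46: dY/dX = 120612, Y = 1849384

Elasticity = 120612 · (46 / 1849384) = 3

Interpretation: for a small percentage change in X, the percentage change in Y is approximately 3.00 times as large.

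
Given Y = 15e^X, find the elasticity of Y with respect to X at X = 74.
Elasticity = 74

Elasticity = (dY/dX) · (X/Y)

dY/dX = 15·e^X
At X = 74: dY/dX = 15·e^74, Y = 15·e^74

Elasticity = (15·e^74) · (74 / (15·e^74)) = 74

Interpretation: for a small percentage change in X, the percentage change in Y is approximately 74.00 times as large.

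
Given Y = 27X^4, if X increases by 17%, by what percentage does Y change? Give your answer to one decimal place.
87.4%

For Y = 27X^4:
If X → X(1 + 0.17)
Then Y → Y · (1 + 0.17)^4
     ≈ Y · 1.8739

Percentage change = ((1 + 0.17)^4 − 1) × 100% ≈ 87.4%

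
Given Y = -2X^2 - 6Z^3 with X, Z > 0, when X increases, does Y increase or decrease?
Y decreases

Taking the partial derivative:
∂Y/∂X = -4X

∂Y/∂X = -4X < 0 (assuming positive values)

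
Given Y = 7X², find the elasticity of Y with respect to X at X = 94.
Elasticity = 2

Elasticity = (dY/dX) · (X/Y)

dY/dX = 14·X
At X = 94: dY/dX = 1316, Y = 61852

Elasticity = 1316 · (94 / 61852) = 2

Interpretation: for a small percentage change in X, the percentage change in Y is approximately 2.00 times as large.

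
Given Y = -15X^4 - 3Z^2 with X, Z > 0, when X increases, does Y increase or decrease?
Y decreases

Taking the partial derivative:
∂Y/∂X = -60X^3

∂Y/∂X = -60X^3 < 0 (assuming positive values)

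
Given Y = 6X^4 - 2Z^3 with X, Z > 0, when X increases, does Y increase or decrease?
Y increases

Taking the partial derivative:
∂Y/∂X = 24X^3

∂Y/∂X = 24X^3 > 0 (assuming positive values)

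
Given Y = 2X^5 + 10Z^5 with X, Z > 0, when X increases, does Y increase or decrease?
Y increases

Taking the partial derivative:
∂Y/∂X = 10X^4

∂Y/∂X = 10X^4 > 0 (assuming positive values)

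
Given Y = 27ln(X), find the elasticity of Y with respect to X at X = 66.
Elasticity = 1/ln(66) ≈ 0.2387

Elasticity = (dY/dX) · (X/Y)

dY/dX = 27/X
At X = 66: dY/dX = 9/22, Y = 27·ln(66)

Elasticity = (9/22) · (66 / (27·ln(66))) = 1/ln(66) ≈ 0.2387

Interpretation: for a small percentage change in X, the percentage change in Y is approximately 0.24 times as large.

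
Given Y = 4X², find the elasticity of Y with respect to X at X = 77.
Elasticity = 2

Elasticity = (dY/dX) · (X/Y)

dY/dX = 8·X
At X = 77: dY/dX = 616, Y = 23716

Elasticity = 616 · (77 / 23716) = 2

Interpretation: for a small percentage change in X, the percentage change in Y is approximately 2.00 times as large.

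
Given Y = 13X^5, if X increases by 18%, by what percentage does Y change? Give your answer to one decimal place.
128.8%

For Y = 13X^5:
If X → X(1 + 0.18)
Then Y → Y · (1 + 0.18)^5
     ≈ Y · 2.2878

Percentage change = ((1 + 0.18)^5 − 1) × 100% ≈ 128.8%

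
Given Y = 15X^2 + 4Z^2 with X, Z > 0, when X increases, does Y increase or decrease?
Y increases

Taking the partial derivative:
∂Y/∂X = 30X

∂Y/∂X = 30X > 0 (assuming positive values)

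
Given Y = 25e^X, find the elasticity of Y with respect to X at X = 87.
Elasticity = 87

Elasticity = (dY/dX) · (X/Y)

dY/dX = 25·e^X
At X = 87: dY/dX = 25·e^87, Y = 25·e^87

Elasticity = (25·e^87) · (87 / (25·e^87)) = 87

Interpretation: for a small percentage change in X, the percentage change in Y is approximately 87.00 times as large.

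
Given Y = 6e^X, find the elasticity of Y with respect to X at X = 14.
Elasticity = 14

Elasticity = (dY/dX) · (X/Y)

dY/dX = 6·e^X
At X = 14: dY/dX = 6·e^14, Y = 6·e^14

Elasticity = (6·e^14) · (14 / (6·e^14)) = 14

Interpretation: for a small percentage change in X, the percentage change in Y is approximately 14.00 times as large.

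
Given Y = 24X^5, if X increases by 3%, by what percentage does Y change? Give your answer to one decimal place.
15.9%

For Y = 24X^5:
If X → X(1 + 0.03)
Then Y → Y · (1 + 0.03)^5
     ≈ Y · 1.1593

Percentage change = ((1 + 0.03)^5 − 1) × 100% ≈ 15.9%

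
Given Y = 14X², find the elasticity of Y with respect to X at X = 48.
Elasticity = 2

Elasticity = (dY/dX) · (X/Y)

dY/dX = 28·X
At X = 48: dY/dX = 1344, Y = 32256

Elasticity = 1344 · (48 / 32256) = 2

Interpretation: for a small percentage change in X, the percentage change in Y is approximately 2.00 times as large.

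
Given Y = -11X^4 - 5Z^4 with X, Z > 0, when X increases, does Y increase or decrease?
Y decreases

Taking the partial derivative:
∂Y/∂X = -44X^3

∂Y/∂X = -44X^3 < 0 (assuming positive values)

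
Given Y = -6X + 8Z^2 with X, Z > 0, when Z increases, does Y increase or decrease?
Y increases

Taking the partial derivative:
∂Y/∂Z = 16Z

∂Y/∂Z = 16Z > 0 (assuming positive values)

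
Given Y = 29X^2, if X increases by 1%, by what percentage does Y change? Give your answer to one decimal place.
2.0%

For Y = 29X^2:
If X → X(1 + 0.01)
Then Y → Y · (1 + 0.01)^2
     = Y · 1.0201

Percentage change = ((1 + 0.01)^2 − 1) × 100% ≈ 2.0%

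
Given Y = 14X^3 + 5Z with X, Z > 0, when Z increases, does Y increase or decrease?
Y increases

Taking the partial derivative:
∂Y/∂Z = 5

∂Y/∂Z = 5 > 0 (assuming positive values)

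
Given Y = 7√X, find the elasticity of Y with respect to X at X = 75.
Elasticity = 1/2

Elasticity = (dY/dX) · (X/Y)

dY/dX = 7/(2·√X)
At X = 75: dY/dX = 7·√3/30, Y = 35·√3

Elasticity = (7·√3/30) · (75 / (35·√3)) = 1/2

Interpretation: for a small percentage change in X, the percentage change in Y is approximately 0.50 times as large.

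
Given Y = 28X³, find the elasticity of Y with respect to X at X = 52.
Elasticity = 3

Elasticity = (dY/dX) · (X/Y)

dY/dX = 84·X²
At X = 52: dY/dX = 227136, Y = 3937024

Elasticity = 227136 · (52 / 3937024) = 3

Interpretation: for a small percentage change in X, the percentage change in Y is approximately 3.00 times as large.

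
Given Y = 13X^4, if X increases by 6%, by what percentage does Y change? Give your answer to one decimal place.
26.2%

For Y = 13X^4:
If X → X(1 + 0.06)
Then Y → Y · (1 + 0.06)^4
     ≈ Y · 1.2625

Percentage change = ((1 + 0.06)^4 − 1) × 100% ≈ 26.2%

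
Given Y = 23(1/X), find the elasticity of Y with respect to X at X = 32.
Elasticity = -1

Elasticity = (dY/dX) · (X/Y)

dY/dX = -23/X²
At X = 32: dY/dX = -23/1024, Y = 23/32

Elasticity = (-23/1024) · (32 / (23/32)) = -1

Interpretation: for a small percentage change in X, the percentage change in Y is approximately -1.00 times as large.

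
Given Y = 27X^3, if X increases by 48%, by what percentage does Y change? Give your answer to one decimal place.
224.2%

For Y = 27X^3:
If X → X(1 + 0.48)
Then Y → Y · (1 + 0.48)^3
     ≈ Y · 3.2418

Percentage change = ((1 + 0.48)^3 − 1) × 100% ≈ 224.2%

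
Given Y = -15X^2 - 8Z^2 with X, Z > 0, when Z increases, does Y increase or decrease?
Y decreases

Taking the partial derivative:
∂Y/∂Z = -16Z

∂Y/∂Z = -16Z < 0 (assuming positive values)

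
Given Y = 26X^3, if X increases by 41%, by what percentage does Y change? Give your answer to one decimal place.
180.3%

For Y = 26X^3:
If X → X(1 + 0.41)
Then Y → Y · (1 + 0.41)^3
     ≈ Y · 2.8032

Percentage change = ((1 + 0.41)^3 − 1) × 100% ≈ 180.3%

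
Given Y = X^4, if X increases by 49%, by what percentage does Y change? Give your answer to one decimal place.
392.9%

For Y = X^4:
If X → X(1 + 0.49)
Then Y → Y · (1 + 0.49)^4
     ≈ Y · 4.9288

Percentage change = ((1 + 0.49)^4 − 1) × 100% ≈ 392.9%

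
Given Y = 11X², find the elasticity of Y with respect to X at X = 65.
Elasticity = 2

Elasticity = (dY/dX) · (X/Y)

dY/dX = 22·X
At X = 65: dY/dX = 1430, Y = 46475

Elasticity = 1430 · (65 / 46475) = 2

Interpretation: for a small percentage change in X, the percentage change in Y is approximately 2.00 times as large.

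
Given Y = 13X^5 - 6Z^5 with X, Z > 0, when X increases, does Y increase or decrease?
Y increases

Taking the partial derivative:
∂Y/∂X = 65X^4

∂Y/∂X = 65X^4 > 0 (assuming positive values)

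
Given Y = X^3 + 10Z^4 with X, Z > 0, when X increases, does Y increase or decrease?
Y increases

Taking the partial derivative:
∂Y/∂X = 3X^2

∂Y/∂X = 3X^2 > 0 (assuming positive values)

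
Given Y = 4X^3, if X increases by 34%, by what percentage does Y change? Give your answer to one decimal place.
140.6%

For Y = 4X^3:
If X → X(1 + 0.34)
Then Y → Y · (1 + 0.34)^3
     ≈ Y · 2.4061

Percentage change = ((1 + 0.34)^3 − 1) × 100% ≈ 140.6%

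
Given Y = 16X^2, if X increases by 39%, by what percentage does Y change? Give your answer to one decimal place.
93.2%

For Y = 16X^2:
If X → X(1 + 0.39)
Then Y → Y · (1 + 0.39)^2
     = Y · 1.9321

Percentage change = ((1 + 0.39)^2 − 1) × 100% ≈ 93.2%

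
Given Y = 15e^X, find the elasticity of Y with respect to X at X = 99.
Elasticity = 99

Elasticity = (dY/dX) · (X/Y)

dY/dX = 15·e^X
At X = 99: dY/dX = 15·e^99, Y = 15·e^99

Elasticity = (15·e^99) · (99 / (15·e^99)) = 99

Interpretation: for a small percentage change in X, the percentage change in Y is approximately 99.00 times as large.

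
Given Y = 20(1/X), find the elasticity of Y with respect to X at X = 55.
Elasticity = -1

Elasticity = (dY/dX) · (X/Y)

dY/dX = -20/X²
At X = 55: dY/dX = -4/605, Y = 4/11

Elasticity = (-4/605) · (55 / (4/11)) = -1

Interpretation: for a small percentage change in X, the percentage change in Y is approximately -1.00 times as large.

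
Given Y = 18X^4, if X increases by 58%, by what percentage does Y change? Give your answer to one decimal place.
523.2%

For Y = 18X^4:
If X → X(1 + 0.58)
Then Y → Y · (1 + 0.58)^4
     ≈ Y · 6.2320

Percentage change = ((1 + 0.58)^4 − 1) × 100% ≈ 523.2%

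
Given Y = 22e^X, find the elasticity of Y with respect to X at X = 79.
Elasticity = 79

Elasticity = (dY/dX) · (X/Y)

dY/dX = 22·e^X
At X = 79: dY/dX = 22·e^79, Y = 22·e^79

Elasticity = (22·e^79) · (79 / (22·e^79)) = 79

Interpretation: for a small percentage change in X, the percentage change in Y is approximately 79.00 times as large.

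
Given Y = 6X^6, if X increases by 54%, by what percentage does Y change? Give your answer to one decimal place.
1233.9%

For Y = 6X^6:
If X → X(1 + 0.54)
Then Y → Y · (1 + 0.54)^6
     ≈ Y · 13.3390

Percentage change = ((1 + 0.54)^6 − 1) × 100% ≈ 1233.9%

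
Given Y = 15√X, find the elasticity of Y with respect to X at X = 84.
Elasticity = 1/2

Elasticity = (dY/dX) · (X/Y)

dY/dX = 15/(2·√X)
At X = 84: dY/dX = 5·√21/28, Y = 30·√21

Elasticity = (5·√21/28) · (84 / (30·√21)) = 1/2

Interpretation: for a small percentage change in X, the percentage change in Y is approximately 0.50 times as large.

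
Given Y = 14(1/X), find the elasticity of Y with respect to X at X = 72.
Elasticity = -1

Elasticity = (dY/dX) · (X/Y)

dY/dX = -14/X²
At X = 72: dY/dX = -7/2592, Y = 7/36

Elasticity = (-7/2592) · (72 / (7/36)) = -1

Interpretation: for a small percentage change in X, the percentage change in Y is approximately -1.00 times as large.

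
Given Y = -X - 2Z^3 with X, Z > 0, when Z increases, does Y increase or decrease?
Y decreases

Taking the partial derivative:
∂Y/∂Z = -6Z^2

∂Y/∂Z = -6Z^2 < 0 (assuming positive values)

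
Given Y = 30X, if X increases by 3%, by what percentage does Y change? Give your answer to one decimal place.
3.0%

For Y = 30X:
If X → X(1 + 0.03)
Then Y → Y · (1 + 0.03)^1
     = Y · 1.0300

Percentage change = ((1 + 0.03)^1 − 1) × 100% = 3.0%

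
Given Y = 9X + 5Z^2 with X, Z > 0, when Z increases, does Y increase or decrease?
Y increases

Taking the partial derivative:
∂Y/∂Z = 10Z

∂Y/∂Z = 10Z > 0 (assuming positive values)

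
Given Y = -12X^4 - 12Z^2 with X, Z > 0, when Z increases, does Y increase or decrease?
Y decreases

Taking the partial derivative:
∂Y/∂Z = -24Z

∂Y/∂Z = -24Z < 0 (assuming positive values)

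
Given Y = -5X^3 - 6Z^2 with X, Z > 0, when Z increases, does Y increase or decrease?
Y decreases

Taking the partial derivative:
∂Y/∂Z = -12Z

∂Y/∂Z = -12Z < 0 (assuming positive values)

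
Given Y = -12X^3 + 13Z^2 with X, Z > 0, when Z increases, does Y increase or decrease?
Y increases

Taking the partial derivative:
∂Y/∂Z = 26Z

∂Y/∂Z = 26Z > 0 (assuming positive values)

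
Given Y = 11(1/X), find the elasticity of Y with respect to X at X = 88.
Elasticity = -1

Elasticity = (dY/dX) · (X/Y)

dY/dX = -11/X²
At X = 88: dY/dX = -1/704, Y = 1/8

Elasticity = (-1/704) · (88 / (1/8)) = -1

Interpretation: for a small percentage change in X, the percentage change in Y is approximately -1.00 times as large.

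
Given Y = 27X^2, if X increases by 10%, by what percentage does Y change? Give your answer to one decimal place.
21.0%

For Y = 27X^2:
If X → X(1 + 0.1)
Then Y → Y · (1 + 0.1)^2
     = Y · 1.2100

Percentage change = ((1 + 0.1)^2 − 1) × 100% = 21.0%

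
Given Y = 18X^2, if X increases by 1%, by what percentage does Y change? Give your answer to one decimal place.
2.0%

For Y = 18X^2:
If X → X(1 + 0.01)
Then Y → Y · (1 + 0.01)^2
     = Y · 1.0201

Percentage change = ((1 + 0.01)^2 − 1) × 100% ≈ 2.0%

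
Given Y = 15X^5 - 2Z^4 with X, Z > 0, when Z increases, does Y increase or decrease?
Y decreases

Taking the partial derivative:
∂Y/∂Z = -8Z^3

∂Y/∂Z = -8Z^3 < 0 (assuming positive values)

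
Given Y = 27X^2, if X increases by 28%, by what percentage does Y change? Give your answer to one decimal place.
63.8%

For Y = 27X^2:
If X → X(1 + 0.28)
Then Y → Y · (1 + 0.28)^2
     = Y · 1.6384

Percentage change = ((1 + 0.28)^2 − 1) × 100% ≈ 63.8%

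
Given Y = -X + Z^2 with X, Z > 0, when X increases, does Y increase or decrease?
Y decreases

Taking the partial derivative:
∂Y/∂X = -1

∂Y/∂X = -1 < 0 (assuming positive values)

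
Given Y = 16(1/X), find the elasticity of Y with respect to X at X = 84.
Elasticity = -1

Elasticity = (dY/dX) · (X/Y)

dY/dX = -16/X²
At X = 84: dY/dX = -1/441, Y = 4/21

Elasticity = (-1/441) · (84 / (4/21)) = -1

Interpretation: for a small percentage change in X, the percentage change in Y is approximately -1.00 times as large.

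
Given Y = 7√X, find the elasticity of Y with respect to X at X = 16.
Elasticity = 1/2

Elasticity = (dY/dX) · (X/Y)

dY/dX = 7/(2·√X)
At X = 16: dY/dX = 7/8, Y = 28

Elasticity = (7/8) · (16 / 28) = 1/2

Interpretation: for a small percentage change in X, the percentage change in Y is approximately 0.50 times as large.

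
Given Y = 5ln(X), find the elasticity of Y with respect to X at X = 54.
Elasticity = 1/ln(54) ≈ 0.2507

Elasticity = (dY/dX) · (X/Y)

dY/dX = 5/X
At X = 54: dY/dX = 5/54, Y = 5·ln(54)

Elasticity = (5/54) · (54 / (5·ln(54))) = 1/ln(54) ≈ 0.2507

Interpretation: for a small percentage change in X, the percentage change in Y is approximately 0.25 times as large.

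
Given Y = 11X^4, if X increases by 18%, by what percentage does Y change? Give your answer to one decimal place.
93.9%

For Y = 11X^4:
If X → X(1 + 0.18)
Then Y → Y · (1 + 0.18)^4
     ≈ Y · 1.9388

Percentage change = ((1 + 0.18)^4 − 1) × 100% ≈ 93.9%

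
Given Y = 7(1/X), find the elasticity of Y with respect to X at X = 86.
Elasticity = -1

Elasticity = (dY/dX) · (X/Y)

dY/dX = -7/X²
At X = 86: dY/dX = -7/7396, Y = 7/86

Elasticity = (-7/7396) · (86 / (7/86)) = -1

Interpretation: for a small percentage change in X, the percentage change in Y is approximately -1.00 times as large.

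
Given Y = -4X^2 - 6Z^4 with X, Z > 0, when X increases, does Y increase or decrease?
Y decreases

Taking the partial derivative:
∂Y/∂X = -8X

∂Y/∂X = -8X < 0 (assuming positive values)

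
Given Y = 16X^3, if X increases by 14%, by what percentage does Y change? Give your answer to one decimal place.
48.2%

For Y = 16X^3:
If X → X(1 + 0.14)
Then Y → Y · (1 + 0.14)^3
     ≈ Y · 1.4815

Percentage change = ((1 + 0.14)^3 − 1) × 100% ≈ 48.2%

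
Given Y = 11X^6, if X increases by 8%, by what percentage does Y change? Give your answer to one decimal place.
58.7%

For Y = 11X^6:
If X → X(1 + 0.08)
Then Y → Y · (1 + 0.08)^6
     ≈ Y · 1.5869

Percentage change = ((1 + 0.08)^6 − 1) × 100% ≈ 58.7%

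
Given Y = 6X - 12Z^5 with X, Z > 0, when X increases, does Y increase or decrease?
Y increases

Taking the partial derivative:
∂Y/∂X = 6

∂Y/∂X = 6 > 0 (assuming positive values)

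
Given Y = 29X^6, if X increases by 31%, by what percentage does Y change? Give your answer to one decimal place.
405.4%

For Y = 29X^6:
If X → X(1 + 0.31)
Then Y → Y · (1 + 0.31)^6
     ≈ Y · 5.0539

Percentage change = ((1 + 0.31)^6 − 1) × 100% ≈ 405.4%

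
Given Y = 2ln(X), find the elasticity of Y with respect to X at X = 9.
Elasticity = 1/ln(9) ≈ 0.4551

Elasticity = (dY/dX) · (X/Y)

dY/dX = 2/X
At X = 9: dY/dX = 2/9, Y = 2·ln(9)

Elasticity = (2/9) · (9 / (2·ln(9))) = 1/ln(9) ≈ 0.4551

Interpretation: for a small percentage change in X, the percentage change in Y is approximately 0.46 times as large.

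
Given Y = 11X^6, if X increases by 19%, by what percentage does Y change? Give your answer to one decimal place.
184.0%

For Y = 11X^6:
If X → X(1 + 0.19)
Then Y → Y · (1 + 0.19)^6
     ≈ Y · 2.8398

Percentage change = ((1 + 0.19)^6 − 1) × 100% ≈ 184.0%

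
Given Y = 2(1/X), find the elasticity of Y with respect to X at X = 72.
Elasticity = -1

Elasticity = (dY/dX) · (X/Y)

dY/dX = -2/X²
At X = 72: dY/dX = -1/2592, Y = 1/36

Elasticity = (-1/2592) · (72 / (1/36)) = -1

Interpretation: for a small percentage change in X, the percentage change in Y is approximately -1.00 times as large.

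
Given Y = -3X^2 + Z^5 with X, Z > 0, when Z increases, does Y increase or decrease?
Y increases

Taking the partial derivative:
∂Y/∂Z = 5Z^4

∂Y/∂Z = 5Z^4 > 0 (assuming positive values)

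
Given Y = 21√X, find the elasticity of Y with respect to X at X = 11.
Elasticity = 1/2

Elasticity = (dY/dX) · (X/Y)

dY/dX = 21/(2·√X)
At X = 11: dY/dX = 21·√11/22, Y = 21·√11

Elasticity = (21·√11/22) · (11 / (21·√11)) = 1/2

Interpretation: for a small percentage change in X, the percentage change in Y is approximately 0.50 times as large.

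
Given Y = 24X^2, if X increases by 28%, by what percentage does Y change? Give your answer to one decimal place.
63.8%

For Y = 24X^2:
If X → X(1 + 0.28)
Then Y → Y · (1 + 0.28)^2
     = Y · 1.6384

Percentage change = ((1 + 0.28)^2 − 1) × 100% ≈ 63.8%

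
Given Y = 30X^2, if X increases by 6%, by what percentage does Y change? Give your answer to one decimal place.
12.4%

For Y = 30X^2:
If X → X(1 + 0.06)
Then Y → Y · (1 + 0.06)^2
     = Y · 1.1236

Percentage change = ((1 + 0.06)^2 − 1) × 100% ≈ 12.4%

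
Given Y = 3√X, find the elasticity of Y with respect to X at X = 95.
Elasticity = 1/2

Elasticity = (dY/dX) · (X/Y)

dY/dX = 3/(2·√X)
At X = 95: dY/dX = 3·√95/190, Y = 3·√95

Elasticity = (3·√95/190) · (95 / (3·√95)) = 1/2

Interpretation: for a small percentage change in X, the percentage change in Y is approximately 0.50 times as large.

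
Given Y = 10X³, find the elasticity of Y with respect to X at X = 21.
Elasticity = 3

Elasticity = (dY/dX) · (X/Y)

dY/dX = 30·X²
At X = 21: dY/dX = 13230, Y = 92610

Elasticity = 13230 · (21 / 92610) = 3

Interpretation: for a small percentage change in X, the percentage change in Y is approximately 3.00 times as large.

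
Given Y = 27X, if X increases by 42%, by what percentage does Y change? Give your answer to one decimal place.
42.0%

For Y = 27X:
If X → X(1 + 0.42)
Then Y → Y · (1 + 0.42)^1
     = Y · 1.4200

Percentage change = ((1 + 0.42)^1 − 1) × 100% = 42.0%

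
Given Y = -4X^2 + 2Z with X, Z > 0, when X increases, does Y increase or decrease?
Y decreases

Taking the partial derivative:
∂Y/∂X = -8X

∂Y/∂X = -8X < 0 (assuming positive values)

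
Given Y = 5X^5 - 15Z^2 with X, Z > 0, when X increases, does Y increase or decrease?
Y increases

Taking the partial derivative:
∂Y/∂X = 25X^4

∂Y/∂X = 25X^4 > 0 (assuming positive values)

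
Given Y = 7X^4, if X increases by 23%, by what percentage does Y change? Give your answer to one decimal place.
128.9%

For Y = 7X^4:
If X → X(1 + 0.23)
Then Y → Y · (1 + 0.23)^4
     ≈ Y · 2.2889

Percentage change = ((1 + 0.23)^4 − 1) × 100% ≈ 128.9%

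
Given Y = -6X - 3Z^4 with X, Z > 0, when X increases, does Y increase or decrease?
Y decreases

Taking the partial derivative:
∂Y/∂X = -6

∂Y/∂X = -6 < 0 (assuming positive values)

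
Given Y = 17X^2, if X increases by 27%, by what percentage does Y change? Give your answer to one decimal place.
61.3%

For Y = 17X^2:
If X → X(1 + 0.27)
Then Y → Y · (1 + 0.27)^2
     = Y · 1.6129

Percentage change = ((1 + 0.27)^2 − 1) × 100% ≈ 61.3%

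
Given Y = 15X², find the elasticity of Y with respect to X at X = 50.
Elasticity = 2

Elasticity = (dY/dX) · (X/Y)

dY/dX = 30·X
At X = 50: dY/dX = 1500, Y = 37500

Elasticity = 1500 · (50 / 37500) = 2

Interpretation: for a small percentage change in X, the percentage change in Y is approximately 2.00 times as large.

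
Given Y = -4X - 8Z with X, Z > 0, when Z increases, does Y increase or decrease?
Y decreases

Taking the partial derivative:
∂Y/∂Z = -8

∂Y/∂Z = -8 < 0 (assuming positive values)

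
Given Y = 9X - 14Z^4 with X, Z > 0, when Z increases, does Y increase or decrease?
Y decreases

Taking the partial derivative:
∂Y/∂Z = -56Z^3

∂Y/∂Z = -56Z^3 < 0 (assuming positive values)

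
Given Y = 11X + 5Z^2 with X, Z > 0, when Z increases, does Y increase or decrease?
Y increases

Taking the partial derivative:
∂Y/∂Z = 10Z

∂Y/∂Z = 10Z > 0 (assuming positive values)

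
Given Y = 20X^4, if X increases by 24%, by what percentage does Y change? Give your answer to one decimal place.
136.4%

For Y = 20X^4:
If X → X(1 + 0.24)
Then Y → Y · (1 + 0.24)^4
     ≈ Y · 2.3642

Percentage change = ((1 + 0.24)^4 − 1) × 100% ≈ 136.4%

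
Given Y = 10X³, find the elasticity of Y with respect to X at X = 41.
Elasticity = 3

Elasticity = (dY/dX) · (X/Y)

dY/dX = 30·X²
At X = 41: dY/dX = 50430, Y = 689210

Elasticity = 50430 · (41 / 689210) = 3

Interpretation: for a small percentage change in X, the percentage change in Y is approximately 3.00 times as large.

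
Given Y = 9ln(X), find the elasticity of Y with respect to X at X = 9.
Elasticity = 1/ln(9) ≈ 0.4551

Elasticity = (dY/dX) · (X/Y)

dY/dX = 9/X
At X = 9: dY/dX = 1, Y = 9·ln(9)

Elasticity = 1 · (9 / (9·ln(9))) = 1/ln(9) ≈ 0.4551

Interpretation: for a small percentage change in X, the percentage change in Y is approximately 0.46 times as large.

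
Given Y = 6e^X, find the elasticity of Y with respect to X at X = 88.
Elasticity = 88

Elasticity = (dY/dX) · (X/Y)

dY/dX = 6·e^X
At X = 88: dY/dX = 6·e^88, Y = 6·e^88

Elasticity = (6·e^88) · (88 / (6·e^88)) = 88

Interpretation: for a small percentage change in X, the percentage change in Y is approximately 88.00 times as large.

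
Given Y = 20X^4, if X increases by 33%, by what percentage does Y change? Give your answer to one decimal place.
212.9%

For Y = 20X^4:
If X → X(1 + 0.33)
Then Y → Y · (1 + 0.33)^4
     ≈ Y · 3.1290

Percentage change = ((1 + 0.33)^4 − 1) × 100% ≈ 212.9%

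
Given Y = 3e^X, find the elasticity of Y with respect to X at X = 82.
Elasticity = 82

Elasticity = (dY/dX) · (X/Y)

dY/dX = 3·e^X
At X = 82: dY/dX = 3·e^82, Y = 3·e^82

Elasticity = (3·e^82) · (82 / (3·e^82)) = 82

Interpretation: for a small percentage change in X, the percentage change in Y is approximately 82.00 times as large.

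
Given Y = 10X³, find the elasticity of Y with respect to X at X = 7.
Elasticity = 3

Elasticity = (dY/dX) · (X/Y)

dY/dX = 30·X²
At X = 7: dY/dX = 1470, Y = 3430

Elasticity = 1470 · (7 / 3430) = 3

Interpretation: for a small percentage change in X, the percentage change in Y is approximately 3.00 times as large.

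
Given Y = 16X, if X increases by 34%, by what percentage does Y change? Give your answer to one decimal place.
34.0%

For Y = 16X:
If X → X(1 + 0.34)
Then Y → Y · (1 + 0.34)^1
     = Y · 1.3400

Percentage change = ((1 + 0.34)^1 − 1) × 100% = 34.0%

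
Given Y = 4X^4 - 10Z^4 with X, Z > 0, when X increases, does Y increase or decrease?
Y increases

Taking the partial derivative:
∂Y/∂X = 16X^3

∂Y/∂X = 16X^3 > 0 (assuming positive values)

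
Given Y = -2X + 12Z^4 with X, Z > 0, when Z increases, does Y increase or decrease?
Y increases

Taking the partial derivative:
∂Y/∂Z = 48Z^3

∂Y/∂Z = 48Z^3 > 0 (assuming positive values)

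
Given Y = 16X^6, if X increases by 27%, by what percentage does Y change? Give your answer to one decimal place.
319.6%

For Y = 16X^6:
If X → X(1 + 0.27)
Then Y → Y · (1 + 0.27)^6
     ≈ Y · 4.1959

Percentage change = ((1 + 0.27)^6 − 1) × 100% ≈ 319.6%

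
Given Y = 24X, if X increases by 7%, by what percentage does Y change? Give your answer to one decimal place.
7.0%

For Y = 24X:
If X → X(1 + 0.07)
Then Y → Y · (1 + 0.07)^1
     = Y · 1.0700

Percentage change = ((1 + 0.07)^1 − 1) × 100% = 7.0%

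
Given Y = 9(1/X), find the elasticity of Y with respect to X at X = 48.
Elasticity = -1

Elasticity = (dY/dX) · (X/Y)

dY/dX = -9/X²
At X = 48: dY/dX = -1/256, Y = 3/16

Elasticity = (-1/256) · (48 / (3/16)) = -1

Interpretation: for a small percentage change in X, the percentage change in Y is approximately -1.00 times as large.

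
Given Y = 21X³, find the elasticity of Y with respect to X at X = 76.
Elasticity = 3

Elasticity = (dY/dX) · (X/Y)

dY/dX = 63·X²
At X = 76: dY/dX = 363888, Y = 9218496

Elasticity = 363888 · (76 / 9218496) = 3

Interpretation: for a small percentage change in X, the percentage change in Y is approximately 3.00 times as large.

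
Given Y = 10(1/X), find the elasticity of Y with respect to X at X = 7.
Elasticity = -1

Elasticity = (dY/dX) · (X/Y)

dY/dX = -10/X²
At X = 7: dY/dX = -10/49, Y = 10/7

Elasticity = (-10/49) · (7 / (10/7)) = -1

Interpretation: for a small percentage change in X, the percentage change in Y is approximately -1.00 times as large.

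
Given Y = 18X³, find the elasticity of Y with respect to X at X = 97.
Elasticity = 3

Elasticity = (dY/dX) · (X/Y)

dY/dX = 54·X²
At X = 97: dY/dX = 508086, Y = 16428114

Elasticity = 508086 · (97 / 16428114) = 3

Interpretation: for a small percentage change in X, the percentage change in Y is approximately 3.00 times as large.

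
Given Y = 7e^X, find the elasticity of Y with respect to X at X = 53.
Elasticity = 53

Elasticity = (dY/dX) · (X/Y)

dY/dX = 7·e^X
At X = 53: dY/dX = 7·e^53, Y = 7·e^53

Elasticity = (7·e^53) · (53 / (7·e^53)) = 53

Interpretation: for a small percentage change in X, the percentage change in Y is approximately 53.00 times as large.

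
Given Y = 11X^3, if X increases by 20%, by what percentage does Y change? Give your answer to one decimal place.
72.8%

For Y = 11X^3:
If X → X(1 + 0.2)
Then Y → Y · (1 + 0.2)^3
     = Y · 1.7280

Percentage change = ((1 + 0.2)^3 − 1) × 100% = 72.8%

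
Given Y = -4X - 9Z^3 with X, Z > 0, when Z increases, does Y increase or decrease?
Y decreases

Taking the partial derivative:
∂Y/∂Z = -27Z^2

∂Y/∂Z = -27Z^2 < 0 (assuming positive values)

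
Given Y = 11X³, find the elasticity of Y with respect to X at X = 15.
Elasticity = 3

Elasticity = (dY/dX) · (X/Y)

dY/dX = 33·X²
At X = 15: dY/dX = 7425, Y = 37125

Elasticity = 7425 · (15 / 37125) = 3

Interpretation: for a small percentage change in X, the percentage change in Y is approximately 3.00 times as large.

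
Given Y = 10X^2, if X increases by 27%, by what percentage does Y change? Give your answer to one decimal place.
61.3%

For Y = 10X^2:
If X → X(1 + 0.27)
Then Y → Y · (1 + 0.27)^2
     = Y · 1.6129

Percentage change = ((1 + 0.27)^2 − 1) × 100% ≈ 61.3%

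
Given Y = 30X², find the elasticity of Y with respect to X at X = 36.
Elasticity = 2

Elasticity = (dY/dX) · (X/Y)

dY/dX = 60·X
At X = 36: dY/dX = 2160, Y = 38880

Elasticity = 2160 · (36 / 38880) = 2

Interpretation: for a small percentage change in X, the percentage change in Y is approximately 2.00 times as large.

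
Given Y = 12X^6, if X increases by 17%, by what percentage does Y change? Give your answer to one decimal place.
156.5%

For Y = 12X^6:
If X → X(1 + 0.17)
Then Y → Y · (1 + 0.17)^6
     ≈ Y · 2.5652

Percentage change = ((1 + 0.17)^6 − 1) × 100% ≈ 156.5%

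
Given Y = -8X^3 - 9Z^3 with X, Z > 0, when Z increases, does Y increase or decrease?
Y decreases

Taking the partial derivative:
∂Y/∂Z = -27Z^2

∂Y/∂Z = -27Z^2 < 0 (assuming positive values)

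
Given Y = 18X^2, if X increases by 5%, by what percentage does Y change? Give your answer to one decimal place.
10.3%

For Y = 18X^2:
If X → X(1 + 0.05)
Then Y → Y · (1 + 0.05)^2
     = Y · 1.1025

Percentage change = ((1 + 0.05)^2 − 1) × 100% ≈ 10.3%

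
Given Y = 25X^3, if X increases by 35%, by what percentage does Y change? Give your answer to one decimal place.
146.0%

For Y = 25X^3:
If X → X(1 + 0.35)
Then Y → Y · (1 + 0.35)^3
     ≈ Y · 2.4604

Percentage change = ((1 + 0.35)^3 − 1) × 100% ≈ 146.0%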